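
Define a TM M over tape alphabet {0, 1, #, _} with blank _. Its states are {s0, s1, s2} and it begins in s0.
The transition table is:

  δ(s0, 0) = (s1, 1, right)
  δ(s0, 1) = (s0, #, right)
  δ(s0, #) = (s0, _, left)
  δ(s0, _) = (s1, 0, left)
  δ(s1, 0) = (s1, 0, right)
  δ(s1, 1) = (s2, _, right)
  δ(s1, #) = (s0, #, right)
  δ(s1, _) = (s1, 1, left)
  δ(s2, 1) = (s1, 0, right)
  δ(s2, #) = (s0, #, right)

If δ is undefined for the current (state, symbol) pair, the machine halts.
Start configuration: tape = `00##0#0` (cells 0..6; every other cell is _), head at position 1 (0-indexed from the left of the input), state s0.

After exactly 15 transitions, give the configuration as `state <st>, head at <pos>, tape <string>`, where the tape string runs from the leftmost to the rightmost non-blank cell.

state s1, head at 6, tape 0#_00#11

state=s0 head=1 tape=0[0]##0#0_   (s0,0)→(s1,1,right)
state=s1 head=2 tape=01[#]#0#0_   (s1,#)→(s0,#,right)
state=s0 head=3 tape=01#[#]0#0_   (s0,#)→(s0,_,left)
state=s0 head=2 tape=01[#]_0#0_   (s0,#)→(s0,_,left)
state=s0 head=1 tape=0[1]__0#0_   (s0,1)→(s0,#,right)
state=s0 head=2 tape=0#[_]_0#0_   (s0,_)→(s1,0,left)
state=s1 head=1 tape=0[#]0_0#0_   (s1,#)→(s0,#,right)
state=s0 head=2 tape=0#[0]_0#0_   (s0,0)→(s1,1,right)
state=s1 head=3 tape=0#1[_]0#0_   (s1,_)→(s1,1,left)
state=s1 head=2 tape=0#[1]10#0_   (s1,1)→(s2,_,right)
state=s2 head=3 tape=0#_[1]0#0_   (s2,1)→(s1,0,right)
state=s1 head=4 tape=0#_0[0]#0_   (s1,0)→(s1,0,right)
state=s1 head=5 tape=0#_00[#]0_   (s1,#)→(s0,#,right)
state=s0 head=6 tape=0#_00#[0]_   (s0,0)→(s1,1,right)
state=s1 head=7 tape=0#_00#1[_]   (s1,_)→(s1,1,left)
state=s1 head=6 tape=0#_00#[1]1
After 15 steps: state s1, head at 6, tape 0#_00#11.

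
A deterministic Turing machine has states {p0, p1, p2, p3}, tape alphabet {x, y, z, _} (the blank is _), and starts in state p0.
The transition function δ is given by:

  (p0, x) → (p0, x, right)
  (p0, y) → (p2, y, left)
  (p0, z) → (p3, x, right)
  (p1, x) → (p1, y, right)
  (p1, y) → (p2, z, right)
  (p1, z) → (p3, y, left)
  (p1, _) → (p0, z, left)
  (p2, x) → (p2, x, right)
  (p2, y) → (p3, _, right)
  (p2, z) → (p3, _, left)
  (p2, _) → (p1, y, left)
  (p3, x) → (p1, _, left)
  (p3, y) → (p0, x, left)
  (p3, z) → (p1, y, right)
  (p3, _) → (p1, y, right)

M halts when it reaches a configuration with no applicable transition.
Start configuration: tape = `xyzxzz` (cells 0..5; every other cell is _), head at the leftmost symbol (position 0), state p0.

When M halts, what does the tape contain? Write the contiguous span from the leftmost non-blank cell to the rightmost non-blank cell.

p0 | [x]yzxzz   read x → write x, move right, go to p0
p0 | x[y]zxzz   read y → write y, move left, go to p2
p2 | [x]yzxzz   read x → write x, move right, go to p2
p2 | x[y]zxzz   read y → write _, move right, go to p3
p3 | x_[z]xzz   read z → write y, move right, go to p1
p1 | x_y[x]zz   read x → write y, move right, go to p1
p1 | x_yy[z]z   read z → write y, move left, go to p3
p3 | x_y[y]yz   read y → write x, move left, go to p0
p0 | x_[y]xyz   read y → write y, move left, go to p2
p2 | x[_]yxyz   read _ → write y, move left, go to p1
p1 | [x]yyxyz   read x → write y, move right, go to p1
p1 | y[y]yxyz   read y → write z, move right, go to p2
p2 | yz[y]xyz   read y → write _, move right, go to p3
p3 | yz_[x]yz   read x → write _, move left, go to p1
p1 | yz[_]_yz   read _ → write z, move left, go to p0
p0 | y[z]z_yz   read z → write x, move right, go to p3
p3 | yx[z]_yz   read z → write y, move right, go to p1
p1 | yxy[_]yz   read _ → write z, move left, go to p0
p0 | yx[y]zyz   read y → write y, move left, go to p2
p2 | y[x]yzyz   read x → write x, move right, go to p2
p2 | yx[y]zyz   read y → write _, move right, go to p3
p3 | yx_[z]yz   read z → write y, move right, go to p1
p1 | yx_y[y]z   read y → write z, move right, go to p2
p2 | yx_yz[z]   read z → write _, move left, go to p3
p3 | yx_y[z]_   read z → write y, move right, go to p1
p1 | yx_yy[_]   read _ → write z, move left, go to p0
p0 | yx_y[y]z   read y → write y, move left, go to p2
p2 | yx_[y]yz   read y → write _, move right, go to p3
p3 | yx__[y]z   read y → write x, move left, go to p0
p0 | yx_[_]xz
The non-blank tape span at halt is yx__xz.

yx__xz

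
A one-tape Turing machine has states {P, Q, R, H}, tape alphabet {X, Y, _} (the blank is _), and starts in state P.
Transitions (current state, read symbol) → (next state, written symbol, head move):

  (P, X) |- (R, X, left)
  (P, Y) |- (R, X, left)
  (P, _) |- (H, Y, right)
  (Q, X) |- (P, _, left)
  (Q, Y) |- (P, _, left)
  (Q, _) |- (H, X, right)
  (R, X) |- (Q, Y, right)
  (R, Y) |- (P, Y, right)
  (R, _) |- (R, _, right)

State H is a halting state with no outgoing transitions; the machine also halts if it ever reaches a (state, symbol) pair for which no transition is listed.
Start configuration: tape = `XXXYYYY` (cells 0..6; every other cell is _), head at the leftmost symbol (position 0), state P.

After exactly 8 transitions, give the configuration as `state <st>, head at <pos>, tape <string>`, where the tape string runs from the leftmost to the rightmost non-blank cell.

state=P head=0 tape=_[X]XXYYYY   (P,X)→(R,X,left)
state=R head=-1 tape=[_]XXXYYYY   (R,_)→(R,_,right)
state=R head=0 tape=_[X]XXYYYY   (R,X)→(Q,Y,right)
state=Q head=1 tape=_Y[X]XYYYY   (Q,X)→(P,_,left)
state=P head=0 tape=_[Y]_XYYYY   (P,Y)→(R,X,left)
state=R head=-1 tape=[_]X_XYYYY   (R,_)→(R,_,right)
state=R head=0 tape=_[X]_XYYYY   (R,X)→(Q,Y,right)
state=Q head=1 tape=_Y[_]XYYYY   (Q,_)→(H,X,right)
state=H head=2 tape=_YX[X]YYYY
After 8 steps: state H, head at 2, tape YXXYYYY.

state H, head at 2, tape YXXYYYY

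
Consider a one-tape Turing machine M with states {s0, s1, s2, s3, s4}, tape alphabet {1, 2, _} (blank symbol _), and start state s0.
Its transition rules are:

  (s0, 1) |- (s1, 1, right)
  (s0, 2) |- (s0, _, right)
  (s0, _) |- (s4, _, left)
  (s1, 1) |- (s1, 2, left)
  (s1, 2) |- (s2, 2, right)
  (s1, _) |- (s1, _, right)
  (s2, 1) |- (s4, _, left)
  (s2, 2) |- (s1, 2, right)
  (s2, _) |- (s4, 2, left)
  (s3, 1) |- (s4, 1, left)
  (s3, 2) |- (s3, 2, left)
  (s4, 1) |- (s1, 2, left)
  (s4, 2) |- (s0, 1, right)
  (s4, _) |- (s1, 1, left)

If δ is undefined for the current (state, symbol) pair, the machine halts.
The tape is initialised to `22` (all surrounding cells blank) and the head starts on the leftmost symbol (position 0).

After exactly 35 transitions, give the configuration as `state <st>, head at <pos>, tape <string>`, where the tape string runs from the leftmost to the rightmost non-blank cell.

state=s0 head=0 tape=[2]2__   (s0,2)→(s0,_,right)
state=s0 head=1 tape=_[2]__   (s0,2)→(s0,_,right)
state=s0 head=2 tape=__[_]_   (s0,_)→(s4,_,left)
state=s4 head=1 tape=_[_]__   (s4,_)→(s1,1,left)
state=s1 head=0 tape=[_]1__   (s1,_)→(s1,_,right)
state=s1 head=1 tape=_[1]__   (s1,1)→(s1,2,left)
state=s1 head=0 tape=[_]2__   (s1,_)→(s1,_,right)
state=s1 head=1 tape=_[2]__   (s1,2)→(s2,2,right)
state=s2 head=2 tape=_2[_]_   (s2,_)→(s4,2,left)
state=s4 head=1 tape=_[2]2_   (s4,2)→(s0,1,right)
state=s0 head=2 tape=_1[2]_   (s0,2)→(s0,_,right)
state=s0 head=3 tape=_1_[_]   (s0,_)→(s4,_,left)
state=s4 head=2 tape=_1[_]_   (s4,_)→(s1,1,left)
state=s1 head=1 tape=_[1]1_   (s1,1)→(s1,2,left)
state=s1 head=0 tape=[_]21_   (s1,_)→(s1,_,right)
state=s1 head=1 tape=_[2]1_   (s1,2)→(s2,2,right)
state=s2 head=2 tape=_2[1]_   (s2,1)→(s4,_,left)
state=s4 head=1 tape=_[2]__   (s4,2)→(s0,1,right)
state=s0 head=2 tape=_1[_]_   (s0,_)→(s4,_,left)
state=s4 head=1 tape=_[1]__   (s4,1)→(s1,2,left)
state=s1 head=0 tape=[_]2__   (s1,_)→(s1,_,right)
state=s1 head=1 tape=_[2]__   (s1,2)→(s2,2,right)
state=s2 head=2 tape=_2[_]_   (s2,_)→(s4,2,left)
state=s4 head=1 tape=_[2]2_   (s4,2)→(s0,1,right)
state=s0 head=2 tape=_1[2]_   (s0,2)→(s0,_,right)
state=s0 head=3 tape=_1_[_]   (s0,_)→(s4,_,left)
state=s4 head=2 tape=_1[_]_   (s4,_)→(s1,1,left)
state=s1 head=1 tape=_[1]1_   (s1,1)→(s1,2,left)
state=s1 head=0 tape=[_]21_   (s1,_)→(s1,_,right)
state=s1 head=1 tape=_[2]1_   (s1,2)→(s2,2,right)
state=s2 head=2 tape=_2[1]_   (s2,1)→(s4,_,left)
state=s4 head=1 tape=_[2]__   (s4,2)→(s0,1,right)
state=s0 head=2 tape=_1[_]_   (s0,_)→(s4,_,left)
state=s4 head=1 tape=_[1]__   (s4,1)→(s1,2,left)
state=s1 head=0 tape=[_]2__   (s1,_)→(s1,_,right)
state=s1 head=1 tape=_[2]__
After 35 steps: state s1, head at 1, tape 2.

state s1, head at 1, tape 2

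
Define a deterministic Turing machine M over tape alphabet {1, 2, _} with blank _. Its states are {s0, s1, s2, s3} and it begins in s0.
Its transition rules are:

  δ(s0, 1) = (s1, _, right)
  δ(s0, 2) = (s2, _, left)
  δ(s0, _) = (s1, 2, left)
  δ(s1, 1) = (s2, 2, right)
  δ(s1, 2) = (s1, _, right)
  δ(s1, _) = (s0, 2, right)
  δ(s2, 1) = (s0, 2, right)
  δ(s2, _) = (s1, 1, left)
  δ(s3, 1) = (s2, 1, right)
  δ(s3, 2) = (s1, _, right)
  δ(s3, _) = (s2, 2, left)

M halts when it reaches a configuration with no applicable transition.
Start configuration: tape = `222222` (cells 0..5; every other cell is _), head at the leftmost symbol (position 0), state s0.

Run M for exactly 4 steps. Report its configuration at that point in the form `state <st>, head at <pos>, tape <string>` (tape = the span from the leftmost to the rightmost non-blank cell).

state s1, head at 0, tape 2__22222

s0 | __[2]22222   read 2 → write _, move left, go to s2
s2 | _[_]_22222   read _ → write 1, move left, go to s1
s1 | [_]1_22222   read _ → write 2, move right, go to s0
s0 | 2[1]_22222   read 1 → write _, move right, go to s1
s1 | 2_[_]22222
After 4 steps: state s1, head at 0, tape 2__22222.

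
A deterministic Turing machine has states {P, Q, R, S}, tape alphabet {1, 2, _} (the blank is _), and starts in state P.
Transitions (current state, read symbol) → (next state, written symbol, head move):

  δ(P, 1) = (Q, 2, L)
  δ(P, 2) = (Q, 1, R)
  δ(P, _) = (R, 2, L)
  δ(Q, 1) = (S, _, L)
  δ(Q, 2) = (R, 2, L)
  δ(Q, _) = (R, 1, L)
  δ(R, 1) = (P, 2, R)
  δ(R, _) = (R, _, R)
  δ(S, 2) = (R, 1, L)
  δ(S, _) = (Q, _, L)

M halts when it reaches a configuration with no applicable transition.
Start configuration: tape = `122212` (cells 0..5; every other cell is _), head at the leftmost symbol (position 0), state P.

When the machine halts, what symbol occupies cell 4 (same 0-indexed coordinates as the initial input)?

_

state=P head=0 tape=__[1]22212   (P,1)→(Q,2,L)
state=Q head=-1 tape=_[_]222212   (Q,_)→(R,1,L)
state=R head=-2 tape=[_]1222212   (R,_)→(R,_,R)
state=R head=-1 tape=_[1]222212   (R,1)→(P,2,R)
state=P head=0 tape=_2[2]22212   (P,2)→(Q,1,R)
state=Q head=1 tape=_21[2]2212   (Q,2)→(R,2,L)
state=R head=0 tape=_2[1]22212   (R,1)→(P,2,R)
state=P head=1 tape=_22[2]2212   (P,2)→(Q,1,R)
state=Q head=2 tape=_221[2]212   (Q,2)→(R,2,L)
state=R head=1 tape=_22[1]2212   (R,1)→(P,2,R)
state=P head=2 tape=_222[2]212   (P,2)→(Q,1,R)
state=Q head=3 tape=_2221[2]12   (Q,2)→(R,2,L)
state=R head=2 tape=_222[1]212   (R,1)→(P,2,R)
state=P head=3 tape=_2222[2]12   (P,2)→(Q,1,R)
state=Q head=4 tape=_22221[1]2   (Q,1)→(S,_,L)
state=S head=3 tape=_2222[1]_2
Cell 4 holds _ when M halts.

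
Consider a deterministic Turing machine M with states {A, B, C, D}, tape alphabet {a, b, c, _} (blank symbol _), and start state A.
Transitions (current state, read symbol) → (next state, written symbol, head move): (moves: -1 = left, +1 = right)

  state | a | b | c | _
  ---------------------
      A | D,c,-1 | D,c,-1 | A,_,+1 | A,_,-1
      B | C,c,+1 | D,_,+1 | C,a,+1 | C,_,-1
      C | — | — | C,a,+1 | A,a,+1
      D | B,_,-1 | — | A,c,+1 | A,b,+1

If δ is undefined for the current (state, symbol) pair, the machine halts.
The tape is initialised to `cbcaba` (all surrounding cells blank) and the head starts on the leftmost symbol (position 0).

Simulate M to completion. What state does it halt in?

state=A head=0 tape=[c]bcaba_   (A,c)→(A,_,+1)
state=A head=1 tape=_[b]caba_   (A,b)→(D,c,-1)
state=D head=0 tape=[_]ccaba_   (D,_)→(A,b,+1)
state=A head=1 tape=b[c]caba_   (A,c)→(A,_,+1)
state=A head=2 tape=b_[c]aba_   (A,c)→(A,_,+1)
state=A head=3 tape=b__[a]ba_   (A,a)→(D,c,-1)
state=D head=2 tape=b_[_]cba_   (D,_)→(A,b,+1)
state=A head=3 tape=b_b[c]ba_   (A,c)→(A,_,+1)
state=A head=4 tape=b_b_[b]a_   (A,b)→(D,c,-1)
state=D head=3 tape=b_b[_]ca_   (D,_)→(A,b,+1)
state=A head=4 tape=b_bb[c]a_   (A,c)→(A,_,+1)
state=A head=5 tape=b_bb_[a]_   (A,a)→(D,c,-1)
state=D head=4 tape=b_bb[_]c_   (D,_)→(A,b,+1)
state=A head=5 tape=b_bbb[c]_   (A,c)→(A,_,+1)
state=A head=6 tape=b_bbb_[_]   (A,_)→(A,_,-1)
state=A head=5 tape=b_bbb[_]_   (A,_)→(A,_,-1)
state=A head=4 tape=b_bb[b]__   (A,b)→(D,c,-1)
state=D head=3 tape=b_b[b]c__
No transition is defined for (D, b); M halts in state D.

D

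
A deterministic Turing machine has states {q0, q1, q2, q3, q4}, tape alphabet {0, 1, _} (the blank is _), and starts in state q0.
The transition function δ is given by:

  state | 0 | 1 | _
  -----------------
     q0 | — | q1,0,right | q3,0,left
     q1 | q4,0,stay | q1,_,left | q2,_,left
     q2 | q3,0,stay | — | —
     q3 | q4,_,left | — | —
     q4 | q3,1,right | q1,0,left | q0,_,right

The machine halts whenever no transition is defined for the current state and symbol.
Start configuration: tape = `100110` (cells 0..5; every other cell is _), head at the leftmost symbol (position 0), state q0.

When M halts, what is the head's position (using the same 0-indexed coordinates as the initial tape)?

-2

state=q0 head=0 tape=__[1]00110   (q0,1)→(q1,0,right)
state=q1 head=1 tape=__0[0]0110   (q1,0)→(q4,0,stay)
state=q4 head=1 tape=__0[0]0110   (q4,0)→(q3,1,right)
state=q3 head=2 tape=__01[0]110   (q3,0)→(q4,_,left)
state=q4 head=1 tape=__0[1]_110   (q4,1)→(q1,0,left)
state=q1 head=0 tape=__[0]0_110   (q1,0)→(q4,0,stay)
state=q4 head=0 tape=__[0]0_110   (q4,0)→(q3,1,right)
state=q3 head=1 tape=__1[0]_110   (q3,0)→(q4,_,left)
state=q4 head=0 tape=__[1]__110   (q4,1)→(q1,0,left)
state=q1 head=-1 tape=_[_]0__110   (q1,_)→(q2,_,left)
state=q2 head=-2 tape=[_]_0__110
At halt the head is at cell -2.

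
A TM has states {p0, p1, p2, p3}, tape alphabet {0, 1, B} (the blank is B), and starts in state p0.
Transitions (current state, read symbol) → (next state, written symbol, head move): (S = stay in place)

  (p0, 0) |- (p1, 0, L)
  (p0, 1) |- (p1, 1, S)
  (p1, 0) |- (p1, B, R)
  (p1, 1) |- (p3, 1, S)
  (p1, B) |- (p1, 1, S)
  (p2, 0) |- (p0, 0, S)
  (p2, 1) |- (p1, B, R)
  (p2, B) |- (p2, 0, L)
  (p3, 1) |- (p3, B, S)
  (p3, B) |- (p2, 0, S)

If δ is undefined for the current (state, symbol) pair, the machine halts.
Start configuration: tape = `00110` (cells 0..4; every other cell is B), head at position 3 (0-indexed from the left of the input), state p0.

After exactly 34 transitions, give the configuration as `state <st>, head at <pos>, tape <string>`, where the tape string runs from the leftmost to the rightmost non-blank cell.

p0 | 001[1]0B   read 1 → write 1, move S, go to p1
p1 | 001[1]0B   read 1 → write 1, move S, go to p3
p3 | 001[1]0B   read 1 → write B, move S, go to p3
p3 | 001[B]0B   read B → write 0, move S, go to p2
p2 | 001[0]0B   read 0 → write 0, move S, go to p0
p0 | 001[0]0B   read 0 → write 0, move L, go to p1
p1 | 00[1]00B   read 1 → write 1, move S, go to p3
p3 | 00[1]00B   read 1 → write B, move S, go to p3
p3 | 00[B]00B   read B → write 0, move S, go to p2
p2 | 00[0]00B   read 0 → write 0, move S, go to p0
p0 | 00[0]00B   read 0 → write 0, move L, go to p1
p1 | 0[0]000B   read 0 → write B, move R, go to p1
p1 | 0B[0]00B   read 0 → write B, move R, go to p1
p1 | 0BB[0]0B   read 0 → write B, move R, go to p1
p1 | 0BBB[0]B   read 0 → write B, move R, go to p1
p1 | 0BBBB[B]   read B → write 1, move S, go to p1
p1 | 0BBBB[1]   read 1 → write 1, move S, go to p3
p3 | 0BBBB[1]   read 1 → write B, move S, go to p3
p3 | 0BBBB[B]   read B → write 0, move S, go to p2
p2 | 0BBBB[0]   read 0 → write 0, move S, go to p0
p0 | 0BBBB[0]   read 0 → write 0, move L, go to p1
p1 | 0BBB[B]0   read B → write 1, move S, go to p1
p1 | 0BBB[1]0   read 1 → write 1, move S, go to p3
p3 | 0BBB[1]0   read 1 → write B, move S, go to p3
p3 | 0BBB[B]0   read B → write 0, move S, go to p2
p2 | 0BBB[0]0   read 0 → write 0, move S, go to p0
p0 | 0BBB[0]0   read 0 → write 0, move L, go to p1
p1 | 0BB[B]00   read B → write 1, move S, go to p1
p1 | 0BB[1]00   read 1 → write 1, move S, go to p3
p3 | 0BB[1]00   read 1 → write B, move S, go to p3
p3 | 0BB[B]00   read B → write 0, move S, go to p2
p2 | 0BB[0]00   read 0 → write 0, move S, go to p0
p0 | 0BB[0]00   read 0 → write 0, move L, go to p1
p1 | 0B[B]000   read B → write 1, move S, go to p1
p1 | 0B[1]000
After 34 steps: state p1, head at 2, tape 0B1000.

state p1, head at 2, tape 0B1000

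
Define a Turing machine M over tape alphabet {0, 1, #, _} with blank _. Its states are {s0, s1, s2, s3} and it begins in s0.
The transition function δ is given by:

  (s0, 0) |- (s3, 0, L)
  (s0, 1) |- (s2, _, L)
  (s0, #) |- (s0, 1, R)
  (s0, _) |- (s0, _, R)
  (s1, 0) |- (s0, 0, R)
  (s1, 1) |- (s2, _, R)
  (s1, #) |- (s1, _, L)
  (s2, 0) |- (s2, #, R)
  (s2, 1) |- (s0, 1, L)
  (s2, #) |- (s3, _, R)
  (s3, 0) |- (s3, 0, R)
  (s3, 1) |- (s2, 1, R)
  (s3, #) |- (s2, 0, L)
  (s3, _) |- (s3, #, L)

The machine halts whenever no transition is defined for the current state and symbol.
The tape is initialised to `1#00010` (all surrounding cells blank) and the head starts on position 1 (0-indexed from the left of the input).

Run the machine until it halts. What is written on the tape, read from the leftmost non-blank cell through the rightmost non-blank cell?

state=s0 head=1 tape=_1[#]00010   (s0,#)→(s0,1,R)
state=s0 head=2 tape=_11[0]0010   (s0,0)→(s3,0,L)
state=s3 head=1 tape=_1[1]00010   (s3,1)→(s2,1,R)
state=s2 head=2 tape=_11[0]0010   (s2,0)→(s2,#,R)
state=s2 head=3 tape=_11#[0]010   (s2,0)→(s2,#,R)
state=s2 head=4 tape=_11##[0]10   (s2,0)→(s2,#,R)
state=s2 head=5 tape=_11###[1]0   (s2,1)→(s0,1,L)
state=s0 head=4 tape=_11##[#]10   (s0,#)→(s0,1,R)
state=s0 head=5 tape=_11##1[1]0   (s0,1)→(s2,_,L)
state=s2 head=4 tape=_11##[1]_0   (s2,1)→(s0,1,L)
state=s0 head=3 tape=_11#[#]1_0   (s0,#)→(s0,1,R)
state=s0 head=4 tape=_11#1[1]_0   (s0,1)→(s2,_,L)
state=s2 head=3 tape=_11#[1]__0   (s2,1)→(s0,1,L)
state=s0 head=2 tape=_11[#]1__0   (s0,#)→(s0,1,R)
state=s0 head=3 tape=_111[1]__0   (s0,1)→(s2,_,L)
state=s2 head=2 tape=_11[1]___0   (s2,1)→(s0,1,L)
state=s0 head=1 tape=_1[1]1___0   (s0,1)→(s2,_,L)
state=s2 head=0 tape=_[1]_1___0   (s2,1)→(s0,1,L)
state=s0 head=-1 tape=[_]1_1___0   (s0,_)→(s0,_,R)
state=s0 head=0 tape=_[1]_1___0   (s0,1)→(s2,_,L)
state=s2 head=-1 tape=[_]__1___0
The non-blank tape span at halt is 1___0.

1___0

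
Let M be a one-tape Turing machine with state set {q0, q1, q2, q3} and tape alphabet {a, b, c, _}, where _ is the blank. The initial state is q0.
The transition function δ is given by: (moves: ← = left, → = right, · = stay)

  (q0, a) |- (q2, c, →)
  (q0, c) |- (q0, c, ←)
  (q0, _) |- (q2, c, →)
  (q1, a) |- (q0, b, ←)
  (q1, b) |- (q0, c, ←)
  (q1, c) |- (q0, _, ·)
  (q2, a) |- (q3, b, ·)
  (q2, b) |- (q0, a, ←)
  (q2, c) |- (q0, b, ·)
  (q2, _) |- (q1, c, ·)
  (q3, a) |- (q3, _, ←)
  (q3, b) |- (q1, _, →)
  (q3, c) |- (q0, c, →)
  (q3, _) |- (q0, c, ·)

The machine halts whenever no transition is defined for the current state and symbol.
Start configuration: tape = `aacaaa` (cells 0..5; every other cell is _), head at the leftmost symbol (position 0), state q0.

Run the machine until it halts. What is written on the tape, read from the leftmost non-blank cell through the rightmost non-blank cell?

ccbcaa

q0 | [a]acaaa   read a → write c, move →, go to q2
q2 | c[a]caaa   read a → write b, move ·, go to q3
q3 | c[b]caaa   read b → write _, move →, go to q1
q1 | c_[c]aaa   read c → write _, move ·, go to q0
q0 | c_[_]aaa   read _ → write c, move →, go to q2
q2 | c_c[a]aa   read a → write b, move ·, go to q3
q3 | c_c[b]aa   read b → write _, move →, go to q1
q1 | c_c_[a]a   read a → write b, move ←, go to q0
q0 | c_c[_]ba   read _ → write c, move →, go to q2
q2 | c_cc[b]a   read b → write a, move ←, go to q0
q0 | c_c[c]aa   read c → write c, move ←, go to q0
q0 | c_[c]caa   read c → write c, move ←, go to q0
q0 | c[_]ccaa   read _ → write c, move →, go to q2
q2 | cc[c]caa   read c → write b, move ·, go to q0
q0 | cc[b]caa
The non-blank tape span at halt is ccbcaa.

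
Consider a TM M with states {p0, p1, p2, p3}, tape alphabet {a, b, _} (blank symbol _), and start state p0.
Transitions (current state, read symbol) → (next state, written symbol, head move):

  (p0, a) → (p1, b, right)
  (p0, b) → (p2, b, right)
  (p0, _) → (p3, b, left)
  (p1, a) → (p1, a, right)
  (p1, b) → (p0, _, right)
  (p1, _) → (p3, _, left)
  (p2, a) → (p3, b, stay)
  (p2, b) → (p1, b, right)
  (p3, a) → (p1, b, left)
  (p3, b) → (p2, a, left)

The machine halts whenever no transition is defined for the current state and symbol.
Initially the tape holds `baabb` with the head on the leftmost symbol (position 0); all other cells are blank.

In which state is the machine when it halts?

p2

state=p0 head=0 tape=[b]aabb_   (p0,b)→(p2,b,right)
state=p2 head=1 tape=b[a]abb_   (p2,a)→(p3,b,stay)
state=p3 head=1 tape=b[b]abb_   (p3,b)→(p2,a,left)
state=p2 head=0 tape=[b]aabb_   (p2,b)→(p1,b,right)
state=p1 head=1 tape=b[a]abb_   (p1,a)→(p1,a,right)
state=p1 head=2 tape=ba[a]bb_   (p1,a)→(p1,a,right)
state=p1 head=3 tape=baa[b]b_   (p1,b)→(p0,_,right)
state=p0 head=4 tape=baa_[b]_   (p0,b)→(p2,b,right)
state=p2 head=5 tape=baa_b[_]
No transition is defined for (p2, _); M halts in state p2.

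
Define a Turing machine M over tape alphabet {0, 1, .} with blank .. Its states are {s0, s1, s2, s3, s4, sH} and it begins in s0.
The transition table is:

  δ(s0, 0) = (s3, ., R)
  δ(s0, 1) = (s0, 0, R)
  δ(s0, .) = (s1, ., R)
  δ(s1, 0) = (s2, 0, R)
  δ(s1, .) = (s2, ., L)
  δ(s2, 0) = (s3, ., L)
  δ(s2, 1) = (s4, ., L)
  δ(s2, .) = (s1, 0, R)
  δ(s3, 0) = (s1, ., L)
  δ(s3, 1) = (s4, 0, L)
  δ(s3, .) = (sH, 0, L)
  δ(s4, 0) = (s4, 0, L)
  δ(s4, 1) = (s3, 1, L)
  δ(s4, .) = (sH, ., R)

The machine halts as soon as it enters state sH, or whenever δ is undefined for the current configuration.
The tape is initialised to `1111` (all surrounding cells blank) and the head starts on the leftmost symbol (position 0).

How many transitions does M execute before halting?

30

s0 | ....[1]111..   read 1 → write 0, move R, go to s0
s0 | ....0[1]11..   read 1 → write 0, move R, go to s0
s0 | ....00[1]1..   read 1 → write 0, move R, go to s0
s0 | ....000[1]..   read 1 → write 0, move R, go to s0
s0 | ....0000[.].   read . → write ., move R, go to s1
s1 | ....0000.[.]   read . → write ., move L, go to s2
s2 | ....0000[.].   read . → write 0, move R, go to s1
s1 | ....00000[.]   read . → write ., move L, go to s2
s2 | ....0000[0].   read 0 → write ., move L, go to s3
s3 | ....000[0]..   read 0 → write ., move L, go to s1
s1 | ....00[0]...   read 0 → write 0, move R, go to s2
s2 | ....000[.]..   read . → write 0, move R, go to s1
s1 | ....0000[.].   read . → write ., move L, go to s2
s2 | ....000[0]..   read 0 → write ., move L, go to s3
s3 | ....00[0]...   read 0 → write ., move L, go to s1
s1 | ....0[0]....   read 0 → write 0, move R, go to s2
s2 | ....00[.]...   read . → write 0, move R, go to s1
s1 | ....000[.]..   read . → write ., move L, go to s2
s2 | ....00[0]...   read 0 → write ., move L, go to s3
s3 | ....0[0]....   read 0 → write ., move L, go to s1
s1 | ....[0].....   read 0 → write 0, move R, go to s2
s2 | ....0[.]....   read . → write 0, move R, go to s1
s1 | ....00[.]...   read . → write ., move L, go to s2
s2 | ....0[0]....   read 0 → write ., move L, go to s3
s3 | ....[0].....   read 0 → write ., move L, go to s1
s1 | ...[.]......   read . → write ., move L, go to s2
s2 | ..[.].......   read . → write 0, move R, go to s1
s1 | ..0[.]......   read . → write ., move L, go to s2
s2 | ..[0].......   read 0 → write ., move L, go to s3
s3 | .[.]........   read . → write 0, move L, go to sH
sH | [.]0........
M halts after 30 transitions.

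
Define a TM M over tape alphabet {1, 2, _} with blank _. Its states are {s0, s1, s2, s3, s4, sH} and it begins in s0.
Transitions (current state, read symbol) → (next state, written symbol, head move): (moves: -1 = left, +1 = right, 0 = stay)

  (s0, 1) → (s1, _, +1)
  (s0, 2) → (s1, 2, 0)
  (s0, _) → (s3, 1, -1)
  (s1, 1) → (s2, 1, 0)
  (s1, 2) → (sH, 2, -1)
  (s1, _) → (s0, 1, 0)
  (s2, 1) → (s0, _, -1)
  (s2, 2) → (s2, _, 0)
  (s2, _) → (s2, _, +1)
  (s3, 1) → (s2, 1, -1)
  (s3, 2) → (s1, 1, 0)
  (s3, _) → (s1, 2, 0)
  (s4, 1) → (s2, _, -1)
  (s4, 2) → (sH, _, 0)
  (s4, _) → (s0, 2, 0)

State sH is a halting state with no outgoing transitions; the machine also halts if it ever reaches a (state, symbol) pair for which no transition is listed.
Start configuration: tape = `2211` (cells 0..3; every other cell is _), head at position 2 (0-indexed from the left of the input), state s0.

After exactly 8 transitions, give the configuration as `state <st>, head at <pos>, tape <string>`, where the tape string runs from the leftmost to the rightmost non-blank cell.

state=s0 head=2 tape=22[1]1   (s0,1)→(s1,_,+1)
state=s1 head=3 tape=22_[1]   (s1,1)→(s2,1,0)
state=s2 head=3 tape=22_[1]   (s2,1)→(s0,_,-1)
state=s0 head=2 tape=22[_]_   (s0,_)→(s3,1,-1)
state=s3 head=1 tape=2[2]1_   (s3,2)→(s1,1,0)
state=s1 head=1 tape=2[1]1_   (s1,1)→(s2,1,0)
state=s2 head=1 tape=2[1]1_   (s2,1)→(s0,_,-1)
state=s0 head=0 tape=[2]_1_   (s0,2)→(s1,2,0)
state=s1 head=0 tape=[2]_1_
After 8 steps: state s1, head at 0, tape 2_1.

state s1, head at 0, tape 2_1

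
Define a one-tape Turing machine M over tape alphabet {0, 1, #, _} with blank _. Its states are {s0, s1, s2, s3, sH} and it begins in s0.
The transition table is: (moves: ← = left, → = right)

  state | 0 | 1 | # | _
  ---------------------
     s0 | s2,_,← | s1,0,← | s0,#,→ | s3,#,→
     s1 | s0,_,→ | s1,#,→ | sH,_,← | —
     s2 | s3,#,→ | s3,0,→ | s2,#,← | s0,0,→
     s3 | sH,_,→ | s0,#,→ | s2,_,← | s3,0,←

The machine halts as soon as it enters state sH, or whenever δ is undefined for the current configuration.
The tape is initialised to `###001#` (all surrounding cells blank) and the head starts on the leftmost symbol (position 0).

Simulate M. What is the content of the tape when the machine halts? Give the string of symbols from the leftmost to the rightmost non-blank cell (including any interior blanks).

state=s0 head=0 tape=_[#]##001#   (s0,#)→(s0,#,→)
state=s0 head=1 tape=_#[#]#001#   (s0,#)→(s0,#,→)
state=s0 head=2 tape=_##[#]001#   (s0,#)→(s0,#,→)
state=s0 head=3 tape=_###[0]01#   (s0,0)→(s2,_,←)
state=s2 head=2 tape=_##[#]_01#   (s2,#)→(s2,#,←)
state=s2 head=1 tape=_#[#]#_01#   (s2,#)→(s2,#,←)
state=s2 head=0 tape=_[#]##_01#   (s2,#)→(s2,#,←)
state=s2 head=-1 tape=[_]###_01#   (s2,_)→(s0,0,→)
state=s0 head=0 tape=0[#]##_01#   (s0,#)→(s0,#,→)
state=s0 head=1 tape=0#[#]#_01#   (s0,#)→(s0,#,→)
state=s0 head=2 tape=0##[#]_01#   (s0,#)→(s0,#,→)
state=s0 head=3 tape=0###[_]01#   (s0,_)→(s3,#,→)
state=s3 head=4 tape=0####[0]1#   (s3,0)→(sH,_,→)
state=sH head=5 tape=0####_[1]#
The non-blank tape span at halt is 0####_1#.

0####_1#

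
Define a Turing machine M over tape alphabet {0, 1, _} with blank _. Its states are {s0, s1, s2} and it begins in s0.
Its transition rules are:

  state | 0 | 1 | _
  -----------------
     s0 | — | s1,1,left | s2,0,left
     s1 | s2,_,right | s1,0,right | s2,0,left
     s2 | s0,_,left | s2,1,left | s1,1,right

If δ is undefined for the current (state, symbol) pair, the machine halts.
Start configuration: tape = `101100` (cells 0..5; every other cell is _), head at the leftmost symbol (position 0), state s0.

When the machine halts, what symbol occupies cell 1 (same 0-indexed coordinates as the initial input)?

1

state=s0 head=0 tape=__[1]01100   (s0,1)→(s1,1,left)
state=s1 head=-1 tape=_[_]101100   (s1,_)→(s2,0,left)
state=s2 head=-2 tape=[_]0101100   (s2,_)→(s1,1,right)
state=s1 head=-1 tape=1[0]101100   (s1,0)→(s2,_,right)
state=s2 head=0 tape=1_[1]01100   (s2,1)→(s2,1,left)
state=s2 head=-1 tape=1[_]101100   (s2,_)→(s1,1,right)
state=s1 head=0 tape=11[1]01100   (s1,1)→(s1,0,right)
state=s1 head=1 tape=110[0]1100   (s1,0)→(s2,_,right)
state=s2 head=2 tape=110_[1]100   (s2,1)→(s2,1,left)
state=s2 head=1 tape=110[_]1100   (s2,_)→(s1,1,right)
state=s1 head=2 tape=1101[1]100   (s1,1)→(s1,0,right)
state=s1 head=3 tape=11010[1]00   (s1,1)→(s1,0,right)
state=s1 head=4 tape=110100[0]0   (s1,0)→(s2,_,right)
state=s2 head=5 tape=110100_[0]   (s2,0)→(s0,_,left)
state=s0 head=4 tape=110100[_]_   (s0,_)→(s2,0,left)
state=s2 head=3 tape=11010[0]0_   (s2,0)→(s0,_,left)
state=s0 head=2 tape=1101[0]_0_
Cell 1 holds 1 when M halts.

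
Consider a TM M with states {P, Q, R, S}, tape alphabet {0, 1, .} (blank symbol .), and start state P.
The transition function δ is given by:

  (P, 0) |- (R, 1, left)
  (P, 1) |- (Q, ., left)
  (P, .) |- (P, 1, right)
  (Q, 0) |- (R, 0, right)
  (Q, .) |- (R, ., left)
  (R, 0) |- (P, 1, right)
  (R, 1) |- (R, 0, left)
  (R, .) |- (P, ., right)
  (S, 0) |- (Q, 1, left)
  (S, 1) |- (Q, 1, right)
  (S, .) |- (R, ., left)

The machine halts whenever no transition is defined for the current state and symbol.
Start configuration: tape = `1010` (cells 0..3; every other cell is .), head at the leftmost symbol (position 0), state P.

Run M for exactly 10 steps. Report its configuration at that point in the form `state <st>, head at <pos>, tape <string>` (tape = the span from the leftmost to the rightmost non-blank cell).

state=P head=0 tape=..[1]010   (P,1)→(Q,.,left)
state=Q head=-1 tape=.[.].010   (Q,.)→(R,.,left)
state=R head=-2 tape=[.]..010   (R,.)→(P,.,right)
state=P head=-1 tape=.[.].010   (P,.)→(P,1,right)
state=P head=0 tape=.1[.]010   (P,.)→(P,1,right)
state=P head=1 tape=.11[0]10   (P,0)→(R,1,left)
state=R head=0 tape=.1[1]110   (R,1)→(R,0,left)
state=R head=-1 tape=.[1]0110   (R,1)→(R,0,left)
state=R head=-2 tape=[.]00110   (R,.)→(P,.,right)
state=P head=-1 tape=.[0]0110   (P,0)→(R,1,left)
state=R head=-2 tape=[.]10110
After 10 steps: state R, head at -2, tape 10110.

state R, head at -2, tape 10110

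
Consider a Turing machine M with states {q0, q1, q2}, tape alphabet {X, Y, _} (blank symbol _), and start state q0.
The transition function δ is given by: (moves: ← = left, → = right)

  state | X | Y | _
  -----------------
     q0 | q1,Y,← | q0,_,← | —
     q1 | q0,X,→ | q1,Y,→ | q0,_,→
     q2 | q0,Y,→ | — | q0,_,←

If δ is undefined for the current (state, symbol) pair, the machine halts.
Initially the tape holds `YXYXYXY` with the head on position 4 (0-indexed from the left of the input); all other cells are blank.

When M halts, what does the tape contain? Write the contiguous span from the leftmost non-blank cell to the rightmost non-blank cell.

YXYY__Y

q0 | YXYX[Y]XY   read Y → write _, move ←, go to q0
q0 | YXY[X]_XY   read X → write Y, move ←, go to q1
q1 | YX[Y]Y_XY   read Y → write Y, move →, go to q1
q1 | YXY[Y]_XY   read Y → write Y, move →, go to q1
q1 | YXYY[_]XY   read _ → write _, move →, go to q0
q0 | YXYY_[X]Y   read X → write Y, move ←, go to q1
q1 | YXYY[_]YY   read _ → write _, move →, go to q0
q0 | YXYY_[Y]Y   read Y → write _, move ←, go to q0
q0 | YXYY[_]_Y
The non-blank tape span at halt is YXYY__Y.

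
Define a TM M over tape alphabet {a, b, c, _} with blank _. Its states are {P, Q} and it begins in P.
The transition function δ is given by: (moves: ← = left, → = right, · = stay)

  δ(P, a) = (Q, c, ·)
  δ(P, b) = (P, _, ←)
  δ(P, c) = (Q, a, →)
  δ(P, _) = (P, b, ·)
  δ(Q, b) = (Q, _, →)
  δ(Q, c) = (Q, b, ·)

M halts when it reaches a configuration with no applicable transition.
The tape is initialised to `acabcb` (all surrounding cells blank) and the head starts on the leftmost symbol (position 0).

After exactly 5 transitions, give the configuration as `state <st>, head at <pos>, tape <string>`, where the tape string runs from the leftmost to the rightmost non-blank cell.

state Q, head at 2, tape abcb

P | [a]cabcb   read a → write c, move ·, go to Q
Q | [c]cabcb   read c → write b, move ·, go to Q
Q | [b]cabcb   read b → write _, move →, go to Q
Q | _[c]abcb   read c → write b, move ·, go to Q
Q | _[b]abcb   read b → write _, move →, go to Q
Q | __[a]bcb
After 5 steps: state Q, head at 2, tape abcb.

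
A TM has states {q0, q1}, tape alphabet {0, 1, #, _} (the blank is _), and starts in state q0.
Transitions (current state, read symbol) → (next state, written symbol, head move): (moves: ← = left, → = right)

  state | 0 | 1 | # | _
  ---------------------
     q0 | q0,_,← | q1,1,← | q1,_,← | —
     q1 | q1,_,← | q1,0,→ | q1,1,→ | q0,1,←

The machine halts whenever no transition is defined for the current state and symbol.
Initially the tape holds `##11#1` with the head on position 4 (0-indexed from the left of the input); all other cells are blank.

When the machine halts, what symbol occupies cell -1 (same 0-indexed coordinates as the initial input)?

1

state=q0 head=4 tape=__##11[#]1   (q0,#)→(q1,_,←)
state=q1 head=3 tape=__##1[1]_1   (q1,1)→(q1,0,→)
state=q1 head=4 tape=__##10[_]1   (q1,_)→(q0,1,←)
state=q0 head=3 tape=__##1[0]11   (q0,0)→(q0,_,←)
state=q0 head=2 tape=__##[1]_11   (q0,1)→(q1,1,←)
state=q1 head=1 tape=__#[#]1_11   (q1,#)→(q1,1,→)
state=q1 head=2 tape=__#1[1]_11   (q1,1)→(q1,0,→)
state=q1 head=3 tape=__#10[_]11   (q1,_)→(q0,1,←)
state=q0 head=2 tape=__#1[0]111   (q0,0)→(q0,_,←)
state=q0 head=1 tape=__#[1]_111   (q0,1)→(q1,1,←)
state=q1 head=0 tape=__[#]1_111   (q1,#)→(q1,1,→)
state=q1 head=1 tape=__1[1]_111   (q1,1)→(q1,0,→)
state=q1 head=2 tape=__10[_]111   (q1,_)→(q0,1,←)
state=q0 head=1 tape=__1[0]1111   (q0,0)→(q0,_,←)
state=q0 head=0 tape=__[1]_1111   (q0,1)→(q1,1,←)
state=q1 head=-1 tape=_[_]1_1111   (q1,_)→(q0,1,←)
state=q0 head=-2 tape=[_]11_1111
Cell -1 holds 1 when M halts.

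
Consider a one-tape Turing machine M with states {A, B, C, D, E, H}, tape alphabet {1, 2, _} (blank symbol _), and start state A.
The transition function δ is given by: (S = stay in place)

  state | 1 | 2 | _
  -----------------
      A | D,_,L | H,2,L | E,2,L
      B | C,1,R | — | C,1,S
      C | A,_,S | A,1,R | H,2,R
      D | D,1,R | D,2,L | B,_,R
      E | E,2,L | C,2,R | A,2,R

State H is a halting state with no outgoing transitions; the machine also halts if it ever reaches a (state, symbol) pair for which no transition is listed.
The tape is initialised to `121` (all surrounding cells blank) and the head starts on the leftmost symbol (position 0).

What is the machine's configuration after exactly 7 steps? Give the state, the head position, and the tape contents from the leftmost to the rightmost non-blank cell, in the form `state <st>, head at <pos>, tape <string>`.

A | _[1]21   read 1 → write _, move L, go to D
D | [_]_21   read _ → write _, move R, go to B
B | _[_]21   read _ → write 1, move S, go to C
C | _[1]21   read 1 → write _, move S, go to A
A | _[_]21   read _ → write 2, move L, go to E
E | [_]221   read _ → write 2, move R, go to A
A | 2[2]21   read 2 → write 2, move L, go to H
H | [2]221
After 7 steps: state H, head at -1, tape 2221.

state H, head at -1, tape 2221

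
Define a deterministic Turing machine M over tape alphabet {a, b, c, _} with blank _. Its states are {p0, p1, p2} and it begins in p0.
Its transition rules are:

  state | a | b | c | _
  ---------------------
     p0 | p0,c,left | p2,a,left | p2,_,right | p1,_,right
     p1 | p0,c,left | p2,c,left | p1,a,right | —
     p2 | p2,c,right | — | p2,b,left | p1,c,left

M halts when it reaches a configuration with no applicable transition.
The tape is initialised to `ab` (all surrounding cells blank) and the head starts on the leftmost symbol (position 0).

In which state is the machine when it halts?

p1

p0 | __[a]b   read a → write c, move left, go to p0
p0 | _[_]cb   read _ → write _, move right, go to p1
p1 | __[c]b   read c → write a, move right, go to p1
p1 | __a[b]   read b → write c, move left, go to p2
p2 | __[a]c   read a → write c, move right, go to p2
p2 | __c[c]   read c → write b, move left, go to p2
p2 | __[c]b   read c → write b, move left, go to p2
p2 | _[_]bb   read _ → write c, move left, go to p1
p1 | [_]cbb
No transition is defined for (p1, _); M halts in state p1.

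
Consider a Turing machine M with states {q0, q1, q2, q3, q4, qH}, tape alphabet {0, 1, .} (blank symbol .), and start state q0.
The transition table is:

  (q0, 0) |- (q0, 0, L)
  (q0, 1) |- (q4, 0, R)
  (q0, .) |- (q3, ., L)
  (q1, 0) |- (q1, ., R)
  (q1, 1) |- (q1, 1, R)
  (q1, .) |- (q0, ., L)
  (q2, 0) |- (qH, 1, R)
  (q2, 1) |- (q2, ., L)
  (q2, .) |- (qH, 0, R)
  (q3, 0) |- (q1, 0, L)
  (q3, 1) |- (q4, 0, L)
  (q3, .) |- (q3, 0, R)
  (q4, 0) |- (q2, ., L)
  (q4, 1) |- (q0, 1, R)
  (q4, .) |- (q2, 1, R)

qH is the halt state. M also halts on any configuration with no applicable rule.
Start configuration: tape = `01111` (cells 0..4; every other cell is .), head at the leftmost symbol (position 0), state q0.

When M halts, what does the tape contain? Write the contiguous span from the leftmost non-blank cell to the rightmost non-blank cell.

0..111010

state=q0 head=0 tape=..[0]1111...   (q0,0)→(q0,0,L)
state=q0 head=-1 tape=.[.]01111...   (q0,.)→(q3,.,L)
state=q3 head=-2 tape=[.].01111...   (q3,.)→(q3,0,R)
state=q3 head=-1 tape=0[.]01111...   (q3,.)→(q3,0,R)
state=q3 head=0 tape=00[0]1111...   (q3,0)→(q1,0,L)
state=q1 head=-1 tape=0[0]01111...   (q1,0)→(q1,.,R)
state=q1 head=0 tape=0.[0]1111...   (q1,0)→(q1,.,R)
state=q1 head=1 tape=0..[1]111...   (q1,1)→(q1,1,R)
state=q1 head=2 tape=0..1[1]11...   (q1,1)→(q1,1,R)
state=q1 head=3 tape=0..11[1]1...   (q1,1)→(q1,1,R)
state=q1 head=4 tape=0..111[1]...   (q1,1)→(q1,1,R)
state=q1 head=5 tape=0..1111[.]..   (q1,.)→(q0,.,L)
state=q0 head=4 tape=0..111[1]...   (q0,1)→(q4,0,R)
state=q4 head=5 tape=0..1110[.]..   (q4,.)→(q2,1,R)
state=q2 head=6 tape=0..11101[.].   (q2,.)→(qH,0,R)
state=qH head=7 tape=0..111010[.]
The non-blank tape span at halt is 0..111010.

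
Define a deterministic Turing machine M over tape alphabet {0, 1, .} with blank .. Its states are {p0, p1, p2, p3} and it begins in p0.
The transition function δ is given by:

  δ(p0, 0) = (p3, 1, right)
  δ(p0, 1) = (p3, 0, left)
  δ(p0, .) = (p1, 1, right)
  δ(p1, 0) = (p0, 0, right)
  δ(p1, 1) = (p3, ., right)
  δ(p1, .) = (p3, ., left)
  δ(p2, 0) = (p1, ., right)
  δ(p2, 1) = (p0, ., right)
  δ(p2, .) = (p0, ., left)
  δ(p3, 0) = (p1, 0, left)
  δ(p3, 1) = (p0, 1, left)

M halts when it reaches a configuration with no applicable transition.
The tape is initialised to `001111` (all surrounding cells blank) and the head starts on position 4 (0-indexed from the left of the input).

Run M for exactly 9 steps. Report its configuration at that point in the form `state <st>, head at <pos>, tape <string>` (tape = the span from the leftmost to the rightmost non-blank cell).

state p1, head at 1, tape 0.0101

state=p0 head=4 tape=0011[1]1   (p0,1)→(p3,0,left)
state=p3 head=3 tape=001[1]01   (p3,1)→(p0,1,left)
state=p0 head=2 tape=00[1]101   (p0,1)→(p3,0,left)
state=p3 head=1 tape=0[0]0101   (p3,0)→(p1,0,left)
state=p1 head=0 tape=[0]00101   (p1,0)→(p0,0,right)
state=p0 head=1 tape=0[0]0101   (p0,0)→(p3,1,right)
state=p3 head=2 tape=01[0]101   (p3,0)→(p1,0,left)
state=p1 head=1 tape=0[1]0101   (p1,1)→(p3,.,right)
state=p3 head=2 tape=0.[0]101   (p3,0)→(p1,0,left)
state=p1 head=1 tape=0[.]0101
After 9 steps: state p1, head at 1, tape 0.0101.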